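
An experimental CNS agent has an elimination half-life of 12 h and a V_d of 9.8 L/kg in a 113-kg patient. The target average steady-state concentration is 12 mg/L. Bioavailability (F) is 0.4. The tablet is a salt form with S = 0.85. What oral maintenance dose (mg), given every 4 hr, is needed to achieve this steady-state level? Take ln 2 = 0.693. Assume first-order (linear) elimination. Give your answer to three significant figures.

Total Vd = 9.8 × 113 = 1107 L
k = 0.693/12 = 0.05775 h⁻¹, so CL = k·Vd = 0.05775 × 1107 = 63.93 L/h
D = CL × Css × τ / F / S = 63.93 × 12 × 4 / 0.4 / 0.85 = 9025 mg

9030 mg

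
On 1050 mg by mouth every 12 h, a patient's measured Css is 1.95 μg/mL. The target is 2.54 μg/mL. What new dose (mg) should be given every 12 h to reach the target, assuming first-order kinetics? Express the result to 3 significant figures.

1370 mg

For first-order elimination, Css ∝ F·D/(CL·τ); F and CL are unchanged, so Css ∝ D/τ.
D₂ = D₁ × (Css,target / Css,current) = 1050 × 2.54/1.95 = 1368 mg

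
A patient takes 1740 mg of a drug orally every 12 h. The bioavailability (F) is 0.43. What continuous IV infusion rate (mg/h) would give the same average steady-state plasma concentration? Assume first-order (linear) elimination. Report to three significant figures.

Equivalent systemic input: infusion rate = F·D/τ.
Rate = 0.43 × 1740 / 12 = 62.35 mg/h

62.4 mg/h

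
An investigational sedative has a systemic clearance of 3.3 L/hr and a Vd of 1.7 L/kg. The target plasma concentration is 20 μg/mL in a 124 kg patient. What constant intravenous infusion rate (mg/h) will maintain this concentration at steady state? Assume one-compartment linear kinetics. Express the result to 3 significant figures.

Rate = CL × Css = 3.300 × 20 = 66.00 mg/h

66.0 mg/h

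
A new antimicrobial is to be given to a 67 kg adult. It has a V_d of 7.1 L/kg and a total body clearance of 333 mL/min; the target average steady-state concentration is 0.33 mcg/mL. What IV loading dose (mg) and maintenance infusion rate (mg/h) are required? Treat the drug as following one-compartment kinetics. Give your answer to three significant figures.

(a) 157 mg; (b) 6.59 mg/h

Total Vd = 7.1 × 67 = 475.7 L
LD = Vd · C_target = 475.7 × 0.33 = 157.0 mg
CL = 333 mL/min × 60/1000 = 19.98 L/h
Maintenance: replace elimination → rate = CL × Css = 19.98 × 0.33 = 6.593 mg/h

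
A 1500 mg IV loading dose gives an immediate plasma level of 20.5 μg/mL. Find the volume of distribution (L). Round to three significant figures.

73.2 L

Immediately after an IV bolus, C₀ = Dose / Vd, so Vd = Dose / C₀.
Vd = 1500 / 20.5 = 73.17 L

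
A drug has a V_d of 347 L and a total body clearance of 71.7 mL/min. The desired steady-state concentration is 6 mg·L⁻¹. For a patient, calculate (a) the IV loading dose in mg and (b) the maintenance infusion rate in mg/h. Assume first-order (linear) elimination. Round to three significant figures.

LD = Vd · C_target = 347.0 × 6 = 2082 mg
CL = 71.7 mL/min = 71.7 × 0.06 = 4.302 L/h
Maintenance infusion rate = CL × Css = 4.302 × 6 = 25.81 mg/h

(a) 2080 mg; (b) 25.8 mg/h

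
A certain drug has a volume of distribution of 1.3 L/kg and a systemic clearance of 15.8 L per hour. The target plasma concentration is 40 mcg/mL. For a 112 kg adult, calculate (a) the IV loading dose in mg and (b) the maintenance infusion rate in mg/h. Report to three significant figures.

Total Vd = 1.3 × 112 = 145.6 L
Loading dose = Vd × C = 145.6 × 40 = 5824 mg
Maintenance infusion rate = CL × Css = 15.80 × 40 = 632.0 mg/h

(a) 5820 mg; (b) 632 mg/h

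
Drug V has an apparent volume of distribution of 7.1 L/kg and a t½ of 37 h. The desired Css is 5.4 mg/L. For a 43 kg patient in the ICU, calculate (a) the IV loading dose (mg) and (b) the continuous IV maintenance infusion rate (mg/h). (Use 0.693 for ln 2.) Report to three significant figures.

(a) 1650 mg; (b) 30.9 mg/h

Total Vd = 7.1 × 43 = 305.3 L
LD = Vd × C = 305.3 × 5.4 = 1649 mg
CL = 0.693 × Vd / t½ = 0.693 × 305.3 / 37 = 5.718 L/h
Infusion rate = CL × Css = 5.718 × 5.4 = 30.88 mg/h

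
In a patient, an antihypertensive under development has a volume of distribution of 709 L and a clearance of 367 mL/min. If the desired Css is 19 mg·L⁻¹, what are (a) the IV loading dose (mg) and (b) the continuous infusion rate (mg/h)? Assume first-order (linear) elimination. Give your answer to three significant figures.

Loading dose = Vd × C = 709.0 × 19 = 13470 mg
CL = 367 mL/min = 367 × 0.06 = 22.02 L/h
Infusion rate = 22.02 L/h × 19 mg/L = 418.4 mg/h

(a) 13500 mg; (b) 418 mg/h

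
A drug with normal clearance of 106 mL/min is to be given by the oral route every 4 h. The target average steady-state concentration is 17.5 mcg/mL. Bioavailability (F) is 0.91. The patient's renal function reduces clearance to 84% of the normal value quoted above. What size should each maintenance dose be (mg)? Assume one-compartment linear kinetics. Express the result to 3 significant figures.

CL = 106 mL/min × 60/1000 = 6.360 L/h
Patient clearance = 0.84 × 6.360 = 5.342 L/h
D = CL × Css × τ / F = 5.342 × 17.5 × 4 / 0.91 = 410.9 mg

411 mg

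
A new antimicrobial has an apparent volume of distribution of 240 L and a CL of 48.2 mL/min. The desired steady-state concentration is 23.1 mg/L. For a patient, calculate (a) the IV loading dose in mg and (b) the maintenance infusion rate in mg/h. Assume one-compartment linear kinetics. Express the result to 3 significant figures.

Loading dose = Vd × C = 240.0 × 23.1 = 5544 mg
CL = 48.2 mL/min = 48.2 × 0.06 = 2.892 L/h
Infusion rate = 2.892 L/h × 23.1 mg/L = 66.81 mg/h

(a) 5540 mg; (b) 66.8 mg/h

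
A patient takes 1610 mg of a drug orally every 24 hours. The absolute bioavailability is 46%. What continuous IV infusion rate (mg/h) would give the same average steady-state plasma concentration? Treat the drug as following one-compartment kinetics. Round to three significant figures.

Equivalent systemic input: infusion rate = F·D/τ.
Rate = 0.46 × 1610 / 24 = 30.86 mg/h

30.9 mg/h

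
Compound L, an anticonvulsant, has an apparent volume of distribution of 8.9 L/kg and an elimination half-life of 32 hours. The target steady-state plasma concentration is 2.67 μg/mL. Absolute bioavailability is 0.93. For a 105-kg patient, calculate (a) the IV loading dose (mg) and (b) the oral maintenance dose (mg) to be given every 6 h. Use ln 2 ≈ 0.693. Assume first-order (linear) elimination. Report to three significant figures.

Total Vd = 8.9 × 105 = 934.5 L
LD = Vd × C = 934.5 × 2.67 = 2495 mg
CL = 0.693 × Vd / t½ = 0.693 × 934.5 / 32 = 20.24 L/h
D = CL × Css × τ / F = 20.24 × 2.67 × 6 / 0.93 = 348.7 mg

(a) 2500 mg; (b) 349 mg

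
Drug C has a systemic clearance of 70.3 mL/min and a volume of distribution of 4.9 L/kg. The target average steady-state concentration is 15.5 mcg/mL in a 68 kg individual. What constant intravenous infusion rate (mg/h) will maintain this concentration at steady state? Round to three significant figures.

Convert clearance: 70.3 mL/min × 60 min/h ÷ 1000 mL/L = 4.218 L/h
Infusion rate = CL · Css = 4.218 L/h × 15.5 mg/L = 65.38 mg/h

65.4 mg/h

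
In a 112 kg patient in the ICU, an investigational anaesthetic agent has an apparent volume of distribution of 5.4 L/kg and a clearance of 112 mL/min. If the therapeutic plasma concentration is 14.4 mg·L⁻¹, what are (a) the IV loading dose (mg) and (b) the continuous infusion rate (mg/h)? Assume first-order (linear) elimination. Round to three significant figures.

Vd(total) = 112 kg × 5.4 L/kg = 604.8 L
LD = Vd · C_target = 604.8 × 14.4 = 8709 mg
CL = 112 mL/min × 60/1000 = 6.720 L/h
Maintenance infusion rate = CL × Css = 6.720 × 14.4 = 96.77 mg/h

(a) 8710 mg; (b) 96.8 mg/h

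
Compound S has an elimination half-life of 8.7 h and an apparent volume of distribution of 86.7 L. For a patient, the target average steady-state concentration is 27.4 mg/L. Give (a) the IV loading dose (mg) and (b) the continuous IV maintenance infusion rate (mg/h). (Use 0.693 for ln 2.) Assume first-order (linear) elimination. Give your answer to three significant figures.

(a) 2380 mg; (b) 189 mg/h

LD = Vd × C = 86.70 × 27.4 = 2376 mg
CL = 0.693 × Vd / t½ = 0.693 × 86.70 / 8.7 = 6.906 L/h
Infusion rate = CL × Css = 6.906 × 27.4 = 189.2 mg/h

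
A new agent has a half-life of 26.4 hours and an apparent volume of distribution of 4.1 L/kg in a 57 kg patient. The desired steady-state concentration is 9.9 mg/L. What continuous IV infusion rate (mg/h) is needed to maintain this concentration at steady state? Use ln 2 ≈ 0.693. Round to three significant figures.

Total Vd = 4.1 × 57 = 233.7 L
k = 0.693/26.4 = 0.02625 h⁻¹, so CL = k·Vd = 0.02625 × 233.7 = 6.135 L/h
Infusion rate = CL × Css = 6.135 × 9.9 = 60.74 mg/h

60.7 mg/h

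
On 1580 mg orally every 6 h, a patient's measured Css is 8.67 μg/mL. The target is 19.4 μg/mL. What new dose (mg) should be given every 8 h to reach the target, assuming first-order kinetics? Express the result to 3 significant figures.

With linear kinetics, Css is proportional to dose rate (D/τ) at fixed clearance.
D₂ = D₁ × (Css,target / Css,current) × (τ₂/τ₁) = 1580 × (19.4/8.67) × (8/6) = 4714 mg

4710 mg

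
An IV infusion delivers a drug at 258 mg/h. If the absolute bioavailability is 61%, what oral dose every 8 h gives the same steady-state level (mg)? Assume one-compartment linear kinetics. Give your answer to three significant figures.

To maintain the same Css, the systemic dosing rate must be unchanged: F·D/τ = infusion rate.
D = rate × τ / F = 258 × 8 / 0.61 = 3384 mg

3380 mg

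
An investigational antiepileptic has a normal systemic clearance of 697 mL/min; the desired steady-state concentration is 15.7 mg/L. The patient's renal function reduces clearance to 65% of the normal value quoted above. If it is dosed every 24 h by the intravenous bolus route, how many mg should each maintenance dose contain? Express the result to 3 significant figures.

10200 mg

CL = 697 mL/min = 697 × 0.06 = 41.82 L/h
Patient clearance = 0.65 × 41.82 = 27.18 L/h
D = CL × Css × τ = 27.18 × 15.7 × 24 = 10240 mg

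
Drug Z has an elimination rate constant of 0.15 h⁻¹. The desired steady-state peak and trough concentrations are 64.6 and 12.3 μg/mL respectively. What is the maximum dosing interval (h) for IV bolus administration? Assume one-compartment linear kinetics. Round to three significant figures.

Between IV bolus doses, concentration decays as C = C₀·e^(−kτ), so C_peak/C_trough = e^(kτ).
τ_max = ln(C_peak/C_trough) / k = ln(64.6/12.3) / 0.1500 = 1.659 / 0.1500 = 11.06 h

11.1 h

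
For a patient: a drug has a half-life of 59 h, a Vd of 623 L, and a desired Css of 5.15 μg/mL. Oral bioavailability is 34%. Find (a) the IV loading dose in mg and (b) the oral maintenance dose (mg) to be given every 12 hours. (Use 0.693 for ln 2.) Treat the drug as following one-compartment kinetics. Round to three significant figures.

(a) 3210 mg; (b) 1330 mg

LD = Vd × C = 623.0 × 5.15 = 3208 mg
CL = 0.693 × Vd / t½ = 0.693 × 623.0 / 59 = 7.318 L/h
D = CL × Css × τ / F = 7.318 × 5.15 × 12 / 0.34 = 1330 mg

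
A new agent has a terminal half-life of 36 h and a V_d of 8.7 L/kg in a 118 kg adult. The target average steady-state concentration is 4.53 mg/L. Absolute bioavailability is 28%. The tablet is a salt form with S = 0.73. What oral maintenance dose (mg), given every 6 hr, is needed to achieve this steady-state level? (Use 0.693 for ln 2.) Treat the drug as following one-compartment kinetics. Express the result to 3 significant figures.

Total Vd = 8.7 × 118 = 1027 L
k = 0.693/36 = 0.01925 h⁻¹, so CL = k·Vd = 0.01925 × 1027 = 19.77 L/h
D = CL × Css × τ / F / S = 19.77 × 4.53 × 6 / 0.28 / 0.73 = 2629 mg

2630 mg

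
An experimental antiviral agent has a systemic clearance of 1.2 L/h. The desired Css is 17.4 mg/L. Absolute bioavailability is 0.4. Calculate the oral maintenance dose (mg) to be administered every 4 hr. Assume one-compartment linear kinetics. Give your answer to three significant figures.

209 mg

At steady state, dose per interval replaces the amount cleared in that interval: F·D/τ = CL·Css.
D = CL × Css × τ / F = 1.200 × 17.4 × 4 / 0.4 = 208.8 mg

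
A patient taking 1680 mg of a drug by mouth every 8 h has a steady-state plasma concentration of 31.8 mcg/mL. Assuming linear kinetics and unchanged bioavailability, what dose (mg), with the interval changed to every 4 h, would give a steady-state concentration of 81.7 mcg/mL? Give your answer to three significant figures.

2160 mg

With linear kinetics, Css is proportional to dose rate (D/τ) at fixed clearance.
D₂ = D₁ × (Css,target / Css,current) × (τ₂/τ₁) = 1680 × (81.7/31.8) × (4/8) = 2158 mg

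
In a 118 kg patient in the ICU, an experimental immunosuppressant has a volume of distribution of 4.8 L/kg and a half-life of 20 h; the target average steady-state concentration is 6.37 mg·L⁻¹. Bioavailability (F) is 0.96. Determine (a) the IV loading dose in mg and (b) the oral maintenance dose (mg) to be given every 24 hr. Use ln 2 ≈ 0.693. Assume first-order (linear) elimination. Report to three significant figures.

(a) 3610 mg; (b) 3130 mg

Vd(total) = 118 kg × 4.8 L/kg = 566.4 L
LD = Vd × C = 566.4 × 6.37 = 3608 mg
CL = 0.693 × Vd / t½ = 0.693 × 566.4 / 20 = 19.63 L/h
D = CL × Css × τ / F = 19.63 × 6.37 × 24 / 0.96 = 3126 mg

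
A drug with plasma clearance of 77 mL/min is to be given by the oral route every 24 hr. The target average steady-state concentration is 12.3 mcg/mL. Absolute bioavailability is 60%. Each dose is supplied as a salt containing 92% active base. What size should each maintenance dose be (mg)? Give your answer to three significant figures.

2470 mg

CL = 77 mL/min = 77 × 0.06 = 4.620 L/h
At steady state, dose per interval replaces the amount cleared in that interval: F·S·D/τ = CL·Css.
D = CL × Css × τ / F / S = 4.620 × 12.3 × 24 / 0.6 / 0.92 = 2471 mg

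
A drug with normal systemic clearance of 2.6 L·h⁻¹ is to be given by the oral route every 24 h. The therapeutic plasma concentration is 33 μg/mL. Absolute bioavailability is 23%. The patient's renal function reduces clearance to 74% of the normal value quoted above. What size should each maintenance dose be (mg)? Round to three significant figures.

Patient clearance = 0.74 × 2.600 = 1.924 L/h
D = CL × Css × τ / F = 1.924 × 33 × 24 / 0.23 = 6625 mg

6630 mg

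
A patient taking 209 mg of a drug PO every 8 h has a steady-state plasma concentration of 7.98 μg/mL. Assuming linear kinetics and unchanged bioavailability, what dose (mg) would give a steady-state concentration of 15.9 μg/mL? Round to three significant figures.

416 mg

With linear kinetics, Css is proportional to dose rate (D/τ) at fixed clearance.
D₂ = D₁ × (Css,target / Css,current) = 209 × 15.9/7.98 = 416.4 mg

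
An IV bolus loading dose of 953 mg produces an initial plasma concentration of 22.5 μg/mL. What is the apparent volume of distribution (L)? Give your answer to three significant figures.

42.4 L

Immediately after an IV bolus, C₀ = Dose / Vd, so Vd = Dose / C₀.
Vd = 953 / 22.5 = 42.36 L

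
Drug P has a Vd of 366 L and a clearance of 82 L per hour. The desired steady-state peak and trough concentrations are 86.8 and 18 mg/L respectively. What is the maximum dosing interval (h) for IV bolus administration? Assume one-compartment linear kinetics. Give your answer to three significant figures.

k = CL / Vd = 82.00 / 366.0 = 0.2240 h⁻¹
Between IV bolus doses, concentration decays as C = C₀·e^(−kτ), so C_peak/C_trough = e^(kτ).
τ_max = ln(C_peak/C_trough) / k = ln(86.8/18) / 0.2240 = 1.573 / 0.2240 = 7.022 h

7.02 h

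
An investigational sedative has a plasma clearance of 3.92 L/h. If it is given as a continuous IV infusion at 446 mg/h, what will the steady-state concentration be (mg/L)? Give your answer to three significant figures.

Css = rate / CL = 446 / 3.920 = 113.8 mg/L

114 mg/L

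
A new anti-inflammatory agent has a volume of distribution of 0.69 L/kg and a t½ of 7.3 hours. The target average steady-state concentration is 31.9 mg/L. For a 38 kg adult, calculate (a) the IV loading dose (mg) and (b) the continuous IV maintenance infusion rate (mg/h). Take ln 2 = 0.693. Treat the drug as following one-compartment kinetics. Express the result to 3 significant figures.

(a) 836 mg; (b) 79.4 mg/h

Vd(total) = 38 kg × 0.69 L/kg = 26.22 L
LD = Vd × C = 26.22 × 31.9 = 836.4 mg
CL = 0.693 × Vd / t½ = 0.693 × 26.22 / 7.3 = 2.489 L/h
Infusion rate = CL × Css = 2.489 × 31.9 = 79.40 mg/h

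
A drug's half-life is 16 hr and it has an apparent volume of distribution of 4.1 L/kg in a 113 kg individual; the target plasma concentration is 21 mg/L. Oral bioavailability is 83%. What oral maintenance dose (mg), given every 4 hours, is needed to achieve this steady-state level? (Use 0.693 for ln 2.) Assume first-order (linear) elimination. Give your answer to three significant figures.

2030 mg

Vd = 4.1 L/kg × 113 kg = 463.3 L
CL = 0.693 × Vd / t½ = 0.693 × 463.3 / 16 = 20.07 L/h
D = CL × Css × τ / F = 20.07 × 21 × 4 / 0.83 = 2031 mg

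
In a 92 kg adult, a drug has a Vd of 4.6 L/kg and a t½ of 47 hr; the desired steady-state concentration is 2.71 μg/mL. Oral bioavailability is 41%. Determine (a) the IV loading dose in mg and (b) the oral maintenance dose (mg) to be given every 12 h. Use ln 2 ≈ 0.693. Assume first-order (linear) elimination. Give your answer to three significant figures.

(a) 1150 mg; (b) 495 mg

Total Vd = 4.6 × 92 = 423.2 L
LD = Vd × C = 423.2 × 2.71 = 1147 mg
CL = 0.693 × Vd / t½ = 0.693 × 423.2 / 47 = 6.240 L/h
D = CL × Css × τ / F = 6.240 × 2.71 × 12 / 0.41 = 494.9 mg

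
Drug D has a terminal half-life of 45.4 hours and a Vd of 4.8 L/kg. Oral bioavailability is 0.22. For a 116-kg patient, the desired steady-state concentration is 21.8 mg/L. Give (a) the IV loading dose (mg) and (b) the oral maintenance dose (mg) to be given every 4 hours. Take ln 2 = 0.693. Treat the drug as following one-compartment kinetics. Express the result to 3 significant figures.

(a) 12100 mg; (b) 3370 mg

Total Vd = 4.8 × 116 = 556.8 L
LD = Vd × C = 556.8 × 21.8 = 12140 mg
CL = 0.693 × Vd / t½ = 0.693 × 556.8 / 45.4 = 8.499 L/h
D = CL × Css × τ / F = 8.499 × 21.8 × 4 / 0.22 = 3369 mg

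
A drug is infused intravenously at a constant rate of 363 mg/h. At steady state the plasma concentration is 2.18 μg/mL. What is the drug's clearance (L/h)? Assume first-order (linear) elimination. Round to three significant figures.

At steady state, infusion rate = CL × Css, so CL = rate / Css.
CL = 363 / 2.18 = 166.5 L/h

167 L/h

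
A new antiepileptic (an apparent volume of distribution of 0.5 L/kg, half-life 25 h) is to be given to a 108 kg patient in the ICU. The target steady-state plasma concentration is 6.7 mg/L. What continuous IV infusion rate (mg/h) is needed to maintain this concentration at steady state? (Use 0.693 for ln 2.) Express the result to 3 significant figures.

Vd(total) = 108 kg × 0.5 L/kg = 54.00 L
k = 0.693/25 = 0.02772 h⁻¹, so CL = k·Vd = 0.02772 × 54.00 = 1.497 L/h
Infusion rate = CL × Css = 1.497 × 6.7 = 10.03 mg/h

10.0 mg/h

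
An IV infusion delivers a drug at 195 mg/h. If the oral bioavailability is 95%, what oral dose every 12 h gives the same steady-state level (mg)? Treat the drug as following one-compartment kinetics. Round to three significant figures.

2460 mg

To maintain the same Css, the systemic dosing rate must be unchanged: F·D/τ = infusion rate.
D = rate × τ / F = 195 × 12 / 0.95 = 2463 mg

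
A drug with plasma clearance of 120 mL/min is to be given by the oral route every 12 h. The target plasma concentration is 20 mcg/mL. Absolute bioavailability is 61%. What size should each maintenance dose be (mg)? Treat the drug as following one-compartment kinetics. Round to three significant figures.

Convert clearance: 120 mL/min × 60 min/h ÷ 1000 mL/L = 7.200 L/h
D = CL × Css × τ / F = 7.200 × 20 × 12 / 0.61 = 2833 mg

2830 mg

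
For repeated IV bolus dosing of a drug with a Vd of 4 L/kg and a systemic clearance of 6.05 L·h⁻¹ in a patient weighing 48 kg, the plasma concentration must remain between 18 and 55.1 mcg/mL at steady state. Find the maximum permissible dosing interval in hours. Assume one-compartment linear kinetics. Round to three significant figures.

35.5 h

Vd(total) = 48 kg × 4 L/kg = 192.0 L
k = CL / Vd = 6.050 / 192.0 = 0.03151 h⁻¹
Between IV bolus doses, concentration decays as C = C₀·e^(−kτ), so C_peak/C_trough = e^(kτ).
τ_max = ln(C_peak/C_trough) / k = ln(55.1/18) / 0.03151 = 1.119 / 0.03151 = 35.51 h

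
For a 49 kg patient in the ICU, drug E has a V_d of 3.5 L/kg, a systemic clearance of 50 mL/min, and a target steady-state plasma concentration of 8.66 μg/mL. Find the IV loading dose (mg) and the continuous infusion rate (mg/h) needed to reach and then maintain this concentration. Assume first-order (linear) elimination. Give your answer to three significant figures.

Vd = 3.5 L/kg × 49 kg = 171.5 L
Loading dose = Vd × C = 171.5 × 8.66 = 1485 mg
CL = 50 mL/min = 50 × 0.06 = 3.000 L/h
Infusion rate = 3.000 L/h × 8.66 mg/L = 25.98 mg/h

(a) 1490 mg; (b) 26.0 mg/h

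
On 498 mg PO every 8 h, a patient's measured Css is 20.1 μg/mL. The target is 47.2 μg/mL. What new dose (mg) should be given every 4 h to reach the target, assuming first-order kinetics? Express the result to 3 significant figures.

585 mg

With linear kinetics, Css is proportional to dose rate (D/τ) at fixed clearance.
D₂ = D₁ × (Css,target / Css,current) × (τ₂/τ₁) = 498 × (47.2/20.1) × (4/8) = 584.7 mg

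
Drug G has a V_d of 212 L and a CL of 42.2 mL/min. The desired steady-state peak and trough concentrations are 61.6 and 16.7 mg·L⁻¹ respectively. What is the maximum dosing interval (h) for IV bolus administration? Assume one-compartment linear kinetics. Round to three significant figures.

109 h

Convert clearance: 42.2 mL/min × 60 min/h ÷ 1000 mL/L = 2.532 L/h
k = CL / Vd = 2.532 / 212.0 = 0.01194 h⁻¹
Between IV bolus doses, concentration decays as C = C₀·e^(−kτ), so C_peak/C_trough = e^(kτ).
τ_max = ln(C_peak/C_trough) / k = ln(61.6/16.7) / 0.01194 = 1.305 / 0.01194 = 109.3 h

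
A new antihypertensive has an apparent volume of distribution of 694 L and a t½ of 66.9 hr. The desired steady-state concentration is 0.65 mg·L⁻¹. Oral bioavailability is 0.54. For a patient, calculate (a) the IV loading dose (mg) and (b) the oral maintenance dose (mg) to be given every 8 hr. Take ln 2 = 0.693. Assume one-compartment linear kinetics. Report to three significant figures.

LD = Vd × C = 694.0 × 0.65 = 451.1 mg
CL = 0.693 × Vd / t½ = 0.693 × 694.0 / 66.9 = 7.189 L/h
D = CL × Css × τ / F = 7.189 × 0.65 × 8 / 0.54 = 69.23 mg

(a) 451 mg; (b) 69.2 mg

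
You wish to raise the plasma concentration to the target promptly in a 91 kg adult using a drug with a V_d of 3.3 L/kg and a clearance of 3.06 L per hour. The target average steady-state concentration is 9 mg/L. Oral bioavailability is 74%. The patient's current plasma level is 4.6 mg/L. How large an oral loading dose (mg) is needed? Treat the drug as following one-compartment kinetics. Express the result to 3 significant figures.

1790 mg

Total Vd = 3.3 × 91 = 300.3 L
Loading dose depends on Vd (not clearance): it fills the distribution volume.
Concentration deficit ΔC = 9 − 4.6 = 4.400 mg/L
LD = Vd × ΔC / F = 300.3 × 4.400 / 0.74 = 1786 mg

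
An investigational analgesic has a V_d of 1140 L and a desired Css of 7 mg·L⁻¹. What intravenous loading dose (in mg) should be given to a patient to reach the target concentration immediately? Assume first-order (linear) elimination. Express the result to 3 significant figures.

LD = Vd × C = 1140 × 7.000 = 7980 mg

7980 mg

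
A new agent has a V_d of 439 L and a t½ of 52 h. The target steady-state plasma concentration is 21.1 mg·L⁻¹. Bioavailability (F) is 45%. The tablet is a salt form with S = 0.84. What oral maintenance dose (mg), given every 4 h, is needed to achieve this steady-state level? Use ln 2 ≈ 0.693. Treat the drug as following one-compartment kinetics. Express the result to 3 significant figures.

k = 0.693/52 = 0.01333 h⁻¹, so CL = k·Vd = 0.01333 × 439.0 = 5.852 L/h
D = CL × Css × τ / F / S = 5.852 × 21.1 × 4 / 0.45 / 0.84 = 1307 mg

1310 mg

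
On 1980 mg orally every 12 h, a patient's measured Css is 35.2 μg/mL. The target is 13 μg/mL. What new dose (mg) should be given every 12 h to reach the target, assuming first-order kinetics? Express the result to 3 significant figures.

731 mg

For first-order elimination, Css ∝ F·D/(CL·τ); F and CL are unchanged, so Css ∝ D/τ.
D₂ = D₁ × (Css,target / Css,current) = 1980 × 13/35.2 = 731.3 mg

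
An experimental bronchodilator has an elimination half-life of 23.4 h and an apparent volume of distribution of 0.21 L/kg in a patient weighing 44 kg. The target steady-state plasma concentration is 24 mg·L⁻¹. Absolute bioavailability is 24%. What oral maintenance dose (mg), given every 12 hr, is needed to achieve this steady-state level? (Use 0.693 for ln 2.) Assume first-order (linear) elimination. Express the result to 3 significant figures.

Vd(total) = 44 kg × 0.21 L/kg = 9.240 L
CL = ln 2 · Vd / t½ = 0.693 × 9.240 / 23.4 = 0.2736 L/h
D = CL × Css × τ / F = 0.2736 × 24 × 12 / 0.24 = 328.3 mg

328 mg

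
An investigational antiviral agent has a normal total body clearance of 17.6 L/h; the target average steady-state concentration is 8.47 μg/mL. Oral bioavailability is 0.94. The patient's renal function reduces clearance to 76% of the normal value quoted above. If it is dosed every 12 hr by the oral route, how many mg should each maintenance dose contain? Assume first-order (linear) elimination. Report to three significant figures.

1450 mg

Patient clearance = 0.76 × 17.60 = 13.38 L/h
D = CL × Css × τ / F = 13.38 × 8.47 × 12 / 0.94 = 1447 mg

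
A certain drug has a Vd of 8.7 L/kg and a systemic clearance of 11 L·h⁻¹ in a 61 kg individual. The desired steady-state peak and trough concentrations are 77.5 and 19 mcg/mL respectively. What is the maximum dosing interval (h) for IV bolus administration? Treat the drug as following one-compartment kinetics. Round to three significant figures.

67.8 h

Vd(total) = 61 kg × 8.7 L/kg = 530.7 L
k = CL / Vd = 11.00 / 530.7 = 0.02073 h⁻¹
Between IV bolus doses, concentration decays as C = C₀·e^(−kτ), so C_peak/C_trough = e^(kτ).
τ_max = ln(C_peak/C_trough) / k = ln(77.5/19) / 0.02073 = 1.406 / 0.02073 = 67.82 h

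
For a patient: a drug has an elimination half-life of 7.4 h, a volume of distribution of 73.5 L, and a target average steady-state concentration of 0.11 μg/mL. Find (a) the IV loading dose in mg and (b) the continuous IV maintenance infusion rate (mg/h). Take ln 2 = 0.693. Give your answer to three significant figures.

LD = Vd × C = 73.50 × 0.11 = 8.085 mg
CL = 0.693 × Vd / t½ = 0.693 × 73.50 / 7.4 = 6.883 L/h
Infusion rate = CL × Css = 6.883 × 0.11 = 0.7571 mg/h

(a) 8.09 mg; (b) 0.757 mg/h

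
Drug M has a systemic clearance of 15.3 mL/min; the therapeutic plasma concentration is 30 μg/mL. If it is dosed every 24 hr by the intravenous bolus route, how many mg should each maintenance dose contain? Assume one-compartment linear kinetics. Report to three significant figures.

661 mg

CL = 15.3 mL/min = 15.3 × 0.06 = 0.9180 L/h
D = CL × Css × τ = 0.9180 × 30 × 24 = 661.0 mg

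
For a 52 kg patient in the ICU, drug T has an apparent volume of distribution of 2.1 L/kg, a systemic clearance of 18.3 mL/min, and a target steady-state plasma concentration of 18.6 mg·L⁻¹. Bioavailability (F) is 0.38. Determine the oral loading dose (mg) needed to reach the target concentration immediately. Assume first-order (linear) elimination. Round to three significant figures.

Vd = 2.1 L/kg × 52 kg = 109.2 L
The loading dose fills Vd to the target concentration.
LD = Vd × C / F = 109.2 × 18.60 / 0.38 = 5345 mg

5350 mg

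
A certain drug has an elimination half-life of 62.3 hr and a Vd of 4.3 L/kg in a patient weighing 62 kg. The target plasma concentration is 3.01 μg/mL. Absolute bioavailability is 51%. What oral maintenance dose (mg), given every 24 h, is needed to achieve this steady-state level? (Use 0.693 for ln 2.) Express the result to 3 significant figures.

Total Vd = 4.3 × 62 = 266.6 L
k = 0.693/62.3 = 0.01112 h⁻¹, so CL = k·Vd = 0.01112 × 266.6 = 2.965 L/h
D = CL × Css × τ / F = 2.965 × 3.01 × 24 / 0.51 = 420.0 mg

420 mg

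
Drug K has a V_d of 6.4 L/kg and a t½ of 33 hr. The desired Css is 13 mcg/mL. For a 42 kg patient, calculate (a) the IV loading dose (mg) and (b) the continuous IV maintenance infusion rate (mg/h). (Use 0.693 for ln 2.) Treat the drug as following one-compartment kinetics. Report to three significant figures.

(a) 3490 mg; (b) 73.4 mg/h

Vd = 6.4 L/kg × 42 kg = 268.8 L
LD = Vd × C = 268.8 × 13 = 3494 mg
CL = 0.693 × Vd / t½ = 0.693 × 268.8 / 33 = 5.645 L/h
Infusion rate = CL × Css = 5.645 × 13 = 73.39 mg/h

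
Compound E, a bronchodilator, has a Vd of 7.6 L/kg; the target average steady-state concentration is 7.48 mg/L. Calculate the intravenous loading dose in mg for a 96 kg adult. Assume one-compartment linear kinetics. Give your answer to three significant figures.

5460 mg

Vd = 7.6 L/kg × 96 kg = 729.6 L
The loading dose fills Vd to the target concentration.
LD = Vd × C = 729.6 × 7.480 = 5457 mg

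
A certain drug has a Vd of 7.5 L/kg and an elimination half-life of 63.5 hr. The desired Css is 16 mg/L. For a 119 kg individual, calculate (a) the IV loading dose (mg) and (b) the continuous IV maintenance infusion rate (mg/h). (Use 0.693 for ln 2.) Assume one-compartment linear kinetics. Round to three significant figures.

Vd(total) = 119 kg × 7.5 L/kg = 892.5 L
LD = Vd × C = 892.5 × 16 = 14280 mg
CL = 0.693 × Vd / t½ = 0.693 × 892.5 / 63.5 = 9.740 L/h
Infusion rate = CL × Css = 9.740 × 16 = 155.8 mg/h

(a) 14300 mg; (b) 156 mg/h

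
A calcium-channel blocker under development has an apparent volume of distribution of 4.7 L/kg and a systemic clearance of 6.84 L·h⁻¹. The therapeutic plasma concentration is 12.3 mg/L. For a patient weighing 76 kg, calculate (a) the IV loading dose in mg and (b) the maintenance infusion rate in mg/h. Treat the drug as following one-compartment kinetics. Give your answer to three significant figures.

Vd(total) = 76 kg × 4.7 L/kg = 357.2 L
Loading: fill Vd to C_target → 357.2 L × 12.3 mg/L = 4394 mg
Maintenance infusion rate = CL × Css = 6.840 × 12.3 = 84.13 mg/h

(a) 4390 mg; (b) 84.1 mg/h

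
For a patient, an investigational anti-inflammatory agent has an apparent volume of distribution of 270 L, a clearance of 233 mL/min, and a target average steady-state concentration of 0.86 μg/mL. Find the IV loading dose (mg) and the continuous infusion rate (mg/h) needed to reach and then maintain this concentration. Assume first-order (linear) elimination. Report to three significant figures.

Loading: fill Vd to C_target → 270.0 L × 0.86 mg/L = 232.2 mg
CL = 233 mL/min = 233 × 0.06 = 13.98 L/h
Infusion rate = 13.98 L/h × 0.86 mg/L = 12.02 mg/h

(a) 232 mg; (b) 12.0 mg/h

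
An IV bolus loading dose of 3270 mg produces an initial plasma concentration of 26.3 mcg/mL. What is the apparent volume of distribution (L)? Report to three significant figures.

124 L

Immediately after an IV bolus, C₀ = Dose / Vd, so Vd = Dose / C₀.
Vd = 3270 / 26.3 = 124.3 L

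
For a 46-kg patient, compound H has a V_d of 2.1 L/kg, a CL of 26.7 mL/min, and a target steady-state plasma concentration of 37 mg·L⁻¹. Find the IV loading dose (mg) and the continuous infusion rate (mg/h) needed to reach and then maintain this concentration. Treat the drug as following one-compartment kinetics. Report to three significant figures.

(a) 3570 mg; (b) 59.3 mg/h

Vd = 2.1 L/kg × 46 kg = 96.60 L
Loading: fill Vd to C_target → 96.60 L × 37 mg/L = 3574 mg
CL = 26.7 mL/min × 60/1000 = 1.602 L/h
Infusion rate = 1.602 L/h × 37 mg/L = 59.27 mg/h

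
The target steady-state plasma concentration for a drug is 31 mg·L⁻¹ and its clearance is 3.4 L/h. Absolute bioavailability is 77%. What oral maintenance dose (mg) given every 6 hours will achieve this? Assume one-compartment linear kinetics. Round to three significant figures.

821 mg

D = CL × Css × τ / F = 3.400 × 31 × 6 / 0.77 = 821.3 mg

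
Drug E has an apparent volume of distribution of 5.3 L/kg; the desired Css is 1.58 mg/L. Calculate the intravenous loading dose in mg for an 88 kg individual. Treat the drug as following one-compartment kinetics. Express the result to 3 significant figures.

737 mg

Vd(total) = 88 kg × 5.3 L/kg = 466.4 L
LD = Vd × C = 466.4 × 1.580 = 736.9 mg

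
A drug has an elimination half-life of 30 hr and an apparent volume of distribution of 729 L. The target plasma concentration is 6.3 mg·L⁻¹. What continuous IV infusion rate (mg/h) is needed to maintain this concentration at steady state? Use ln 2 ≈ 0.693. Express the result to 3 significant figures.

106 mg/h

k = 0.693/30 = 0.02310 h⁻¹, so CL = k·Vd = 0.02310 × 729.0 = 16.84 L/h
Infusion rate = CL × Css = 16.84 × 6.3 = 106.1 mg/h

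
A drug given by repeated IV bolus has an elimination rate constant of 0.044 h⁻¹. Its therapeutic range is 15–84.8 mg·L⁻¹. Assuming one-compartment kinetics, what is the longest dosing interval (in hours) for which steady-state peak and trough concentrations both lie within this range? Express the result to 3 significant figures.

39.4 h

Between IV bolus doses, concentration decays as C = C₀·e^(−kτ), so C_peak/C_trough = e^(kτ).
τ_max = ln(C_peak/C_trough) / k = ln(84.8/15) / 0.04400 = 1.732 / 0.04400 = 39.36 h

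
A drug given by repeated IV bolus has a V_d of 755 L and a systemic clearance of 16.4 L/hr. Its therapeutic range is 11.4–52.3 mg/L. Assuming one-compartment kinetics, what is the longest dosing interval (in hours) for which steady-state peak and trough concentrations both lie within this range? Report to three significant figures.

k = CL / Vd = 16.40 / 755.0 = 0.02172 h⁻¹
Between IV bolus doses, concentration decays as C = C₀·e^(−kτ), so C_peak/C_trough = e^(kτ).
τ_max = ln(C_peak/C_trough) / k = ln(52.3/11.4) / 0.02172 = 1.523 / 0.02172 = 70.12 h

70.1 h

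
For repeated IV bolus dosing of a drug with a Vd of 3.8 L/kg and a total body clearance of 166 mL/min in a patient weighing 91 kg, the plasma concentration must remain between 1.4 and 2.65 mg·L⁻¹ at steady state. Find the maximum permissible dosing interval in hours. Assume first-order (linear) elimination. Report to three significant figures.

22.2 h

Vd(total) = 91 kg × 3.8 L/kg = 345.8 L
Convert clearance: 166 mL/min × 60 min/h ÷ 1000 mL/L = 9.960 L/h
k = CL / Vd = 9.960 / 345.8 = 0.02880 h⁻¹
Between IV bolus doses, concentration decays as C = C₀·e^(−kτ), so C_peak/C_trough = e^(kτ).
τ_max = ln(C_peak/C_trough) / k = ln(2.65/1.4) / 0.02880 = 0.6381 / 0.02880 = 22.16 h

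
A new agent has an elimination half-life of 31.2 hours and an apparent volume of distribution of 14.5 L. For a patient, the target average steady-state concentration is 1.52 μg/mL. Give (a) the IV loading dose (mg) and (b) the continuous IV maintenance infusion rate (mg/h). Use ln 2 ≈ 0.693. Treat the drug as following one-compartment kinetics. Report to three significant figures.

LD = Vd × C = 14.50 × 1.52 = 22.04 mg
CL = 0.693 × Vd / t½ = 0.693 × 14.50 / 31.2 = 0.3221 L/h
Infusion rate = CL × Css = 0.3221 × 1.52 = 0.4896 mg/h

(a) 22.0 mg; (b) 0.490 mg/h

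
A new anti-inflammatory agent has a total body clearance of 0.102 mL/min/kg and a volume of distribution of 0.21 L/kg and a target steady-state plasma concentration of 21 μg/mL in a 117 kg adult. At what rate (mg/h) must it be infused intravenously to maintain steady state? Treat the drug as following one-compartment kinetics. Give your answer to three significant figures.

15.0 mg/h

CL = 0.102 mL/min/kg × 117 kg = 11.93 mL/min = 11.93 × 60/1000 = 0.7158 L/h
At steady state, infusion rate equals elimination rate: rate in = CL × Css.
Infusion rate = CL · Css = 0.7158 L/h × 21 mg/L = 15.03 mg/h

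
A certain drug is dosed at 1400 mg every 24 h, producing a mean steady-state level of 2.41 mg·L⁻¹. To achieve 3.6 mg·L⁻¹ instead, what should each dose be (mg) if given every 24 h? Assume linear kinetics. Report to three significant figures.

With linear kinetics, Css is proportional to dose rate (D/τ) at fixed clearance.
D₂ = D₁ × (Css,target / Css,current) = 1400 × 3.6/2.41 = 2091 mg

2090 mg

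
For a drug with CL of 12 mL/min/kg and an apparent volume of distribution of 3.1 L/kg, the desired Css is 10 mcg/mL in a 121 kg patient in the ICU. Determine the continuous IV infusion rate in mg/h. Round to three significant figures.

CL = 12 mL/min/kg × 121 kg = 1452 mL/min = 1452 × 60/1000 = 87.12 L/h
R₀ = 87.12 × 10 = 871.2 mg/h

871 mg/h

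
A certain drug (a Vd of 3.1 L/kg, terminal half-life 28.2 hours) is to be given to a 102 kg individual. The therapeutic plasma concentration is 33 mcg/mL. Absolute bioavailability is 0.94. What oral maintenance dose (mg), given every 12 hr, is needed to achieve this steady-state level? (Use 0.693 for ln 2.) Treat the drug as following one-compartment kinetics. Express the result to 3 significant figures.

Vd = 3.1 L/kg × 102 kg = 316.2 L
CL = ln 2 · Vd / t½ = 0.693 × 316.2 / 28.2 = 7.770 L/h
D = CL × Css × τ / F = 7.770 × 33 × 12 / 0.94 = 3273 mg

3270 mg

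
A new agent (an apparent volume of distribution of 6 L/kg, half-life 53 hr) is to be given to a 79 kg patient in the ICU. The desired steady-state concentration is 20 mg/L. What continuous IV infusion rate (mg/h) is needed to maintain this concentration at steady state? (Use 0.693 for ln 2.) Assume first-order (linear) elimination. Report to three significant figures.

124 mg/h

Vd = 6 L/kg × 79 kg = 474.0 L
k = 0.693/53 = 0.01308 h⁻¹, so CL = k·Vd = 0.01308 × 474.0 = 6.200 L/h
Infusion rate = CL × Css = 6.200 × 20 = 124.0 mg/h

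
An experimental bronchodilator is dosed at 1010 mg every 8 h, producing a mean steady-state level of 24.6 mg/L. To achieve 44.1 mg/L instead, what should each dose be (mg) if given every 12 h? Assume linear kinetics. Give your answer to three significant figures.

For first-order elimination, Css ∝ F·D/(CL·τ); F and CL are unchanged, so Css ∝ D/τ.
D₂ = D₁ × (Css,target / Css,current) × (τ₂/τ₁) = 1010 × (44.1/24.6) × (12/8) = 2716 mg

2720 mg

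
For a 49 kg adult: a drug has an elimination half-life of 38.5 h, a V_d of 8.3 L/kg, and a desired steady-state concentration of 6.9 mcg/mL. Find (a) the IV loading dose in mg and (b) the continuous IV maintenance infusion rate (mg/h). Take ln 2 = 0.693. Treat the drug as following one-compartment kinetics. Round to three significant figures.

(a) 2810 mg; (b) 50.5 mg/h

Vd(total) = 49 kg × 8.3 L/kg = 406.7 L
LD = Vd × C = 406.7 × 6.9 = 2806 mg
CL = 0.693 × Vd / t½ = 0.693 × 406.7 / 38.5 = 7.321 L/h
Infusion rate = CL × Css = 7.321 × 6.9 = 50.51 mg/h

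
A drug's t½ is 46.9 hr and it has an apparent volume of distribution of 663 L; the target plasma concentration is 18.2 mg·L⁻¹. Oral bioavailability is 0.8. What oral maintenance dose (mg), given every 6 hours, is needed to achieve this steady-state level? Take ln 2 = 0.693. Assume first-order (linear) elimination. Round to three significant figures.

1340 mg

CL = ln 2 · Vd / t½ = 0.693 × 663.0 / 46.9 = 9.797 L/h
D = CL × Css × τ / F = 9.797 × 18.2 × 6 / 0.8 = 1337 mg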